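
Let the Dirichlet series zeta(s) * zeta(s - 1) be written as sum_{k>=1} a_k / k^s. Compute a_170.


Convolution gives a_k = sum_{d | k} d * 1 = sum_{d | k} d = sigma(k), the sum of positive divisors of k.
For k = 170, the divisors are 1, 2, 5, 10, 17, 34, 85, 170, so
sigma(170) = 1 + 2 + 5 + 10 + 17 + 34 + 85 + 170 = 324.

324


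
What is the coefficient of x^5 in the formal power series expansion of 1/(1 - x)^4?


The expansion 1/(1 - x)^r = sum_{k>=0} C(k + r - 1, r - 1) x^k follows from the multiset / negative-binomial theorem (or from repeated differentiation of the geometric series).
For r = 4 and k = 5:
C(8, 3) = 40320 / (6 * 120) = 56.

56


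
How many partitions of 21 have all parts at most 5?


Using the generating function (1-x)^(-1)(1-x^2)^(-1)...(1-x^5)^(-1),
the coefficient of x^21 counts these restricted partitions.
Result = 221

221


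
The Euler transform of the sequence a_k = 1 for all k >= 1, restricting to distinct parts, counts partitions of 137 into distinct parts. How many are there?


Partitions of 137 into distinct parts can be computed via generating function.
Product (1+x)(1+x^2)(1+x^3)...
The coefficient of x^137 = 7755776

7755776


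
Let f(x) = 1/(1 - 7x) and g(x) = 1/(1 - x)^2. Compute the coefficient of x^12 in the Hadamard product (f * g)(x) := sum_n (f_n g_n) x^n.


f has coefficients f_k = 7^k. For g = 1/(1 - x)^2 the coefficient is g_k = C(k + 1, 1) = k + 1. The Hadamard coefficient is (f * g)_k = 7^k * (k + 1).
For k = 12: 7^12 * 13 = 13841287201 * 13 = 179936733613.

179936733613


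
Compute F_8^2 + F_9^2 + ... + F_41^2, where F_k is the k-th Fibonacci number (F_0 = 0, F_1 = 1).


There is a standard identity sum_{k=0}^{N} F_k^2 = F_N * F_{N+1} (proved inductively from the telescoping relation F_k^2 = F_k F_{k+1} - F_{k-1} F_k). Then
sum_{k=8}^{41} F_k^2 = F_41 F_42 - F_7 F_8.
Computing: F_41 = 165580141, F_42 = 267914296, F_7 = 13, F_8 = 21.
Sum = 165580141 * 267914296 - 13 * 21 = 44361286907595463.

44361286907595463


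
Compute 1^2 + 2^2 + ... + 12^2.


This power sum has a closed form given by Faulhaber's formula
sum_{k=1}^{m} k^p = (1 / (p + 1)) * sum_{j=0}^{p} C(p + 1, j) B_j m^(p + 1 - j),
but for small m direct computation is fastest:
1 + 4 + 9 + 16 + 25 + 36 + 49 + 64 + 81 + 100 + 121 + 144 = 650.

650


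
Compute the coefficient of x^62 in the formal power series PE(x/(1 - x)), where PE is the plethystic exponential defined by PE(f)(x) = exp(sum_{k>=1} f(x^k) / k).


For f(x) = x/(1 - x) we have
sum_{k>=1} f(x^k) / k = sum_{k>=1} (1/k) * x^k / (1 - x^k) = sum_{k, m >= 1} x^(k m) / k,
which after exponentiating simplifies to
PE(x/(1 - x)) = prod_{k>=1} 1 / (1 - x^k).
This is the generating function for the partition function p(n), so the coefficient of x^62 is p(62).
Computing p(62) by dynamic programming over parts 1, 2, ..., 62: p(62) = 1300156.

1300156


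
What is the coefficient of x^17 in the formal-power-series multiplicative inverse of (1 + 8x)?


The inverse is 1/(1 + 8x). Apply the geometric identity 1/(1 - y) = sum_{k>=0} y^k with y = -8x:
1/(1 + 8x) = sum_{k>=0} (-8)^k x^k.
So the coefficient of x^17 is (-8)^17 = -2251799813685248.

-2251799813685248


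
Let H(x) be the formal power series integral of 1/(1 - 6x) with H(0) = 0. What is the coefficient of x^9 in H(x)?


1/(1 - 6x) = sum_{k>=0} 6^k x^k. Integrating termwise with H(0) = 0:
H(x) = sum_{k>=0} 6^k x^(k+1) / (k+1) = sum_{m>=1} 6^(m-1) x^m / m.
For m = 9: 6^8/9 = 1679616/9 = 186624.

186624


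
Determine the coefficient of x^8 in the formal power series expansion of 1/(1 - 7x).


The geometric series identity gives 1/(1 - c x) = sum_{k>=0} c^k x^k, so the coefficient of x^k is c^k.
Here c = 7 and k = 8.
Computing: 7^8 = 5764801

5764801


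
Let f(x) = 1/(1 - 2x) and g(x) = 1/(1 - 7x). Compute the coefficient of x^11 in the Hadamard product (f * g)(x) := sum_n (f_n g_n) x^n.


f has coefficients f_k = 2^k and g has coefficients g_k = 7^k, so the Hadamard product has coefficient (f*g)_k = 2^k * 7^k = 14^k.
For k = 11: 14^11 = 4049565169664.

4049565169664


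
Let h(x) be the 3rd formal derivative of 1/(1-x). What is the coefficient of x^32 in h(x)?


Differentiating 3 times: d^3/dx^3 [1/(1-x)] = 3!/(1-x)^4.
The expansion 1/(1-x)^4 = sum_{k>=0} C(k+3, 3) x^k, so the coefficient of x^n in 3!/(1-x)^4 is 3! * C(n+3, 3).
For n = 32: 6 * C(35, 3) = 6 * 6545 = 39270

39270


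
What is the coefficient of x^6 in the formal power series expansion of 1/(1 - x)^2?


The expansion 1/(1 - x)^r = sum_{k>=0} C(k + r - 1, r - 1) x^k follows from the multiset / negative-binomial theorem (or from repeated differentiation of the geometric series).
For r = 2 and k = 6:
C(7, 1) = 5040 / (1 * 720) = 7.

7


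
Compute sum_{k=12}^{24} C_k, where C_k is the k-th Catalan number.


C_12 through C_24: 208012, 742900, 2674440, 9694845, 35357670, 129644790, 477638700, 1767263190, 6564120420, 24466267020, 91482563640, 343059613650, 1289904147324
Sum = 208012 + 742900 + 2674440 + 9694845 + 35357670 + 129644790 + 477638700 + 1767263190 + 6564120420 + 24466267020 + 91482563640 + 343059613650 + 1289904147324
= 1757899936601

1757899936601


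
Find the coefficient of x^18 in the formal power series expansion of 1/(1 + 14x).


Write 1/(1 + c x) = 1/(1 - (-c) x) and apply the geometric-series identity
1/(1 - y) = sum_{k>=0} y^k to get 1/(1 + c x) = sum_{k>=0} (-c)^k x^k.
So the coefficient of x^k is (-c)^k = (-1)^k * c^k.
Here c = 14 and k = 18:
(-14)^18 = 1 * 426878854210636742656 = 426878854210636742656

426878854210636742656


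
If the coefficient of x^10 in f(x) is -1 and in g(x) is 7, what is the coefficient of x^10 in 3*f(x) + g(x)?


Scalar multiplication scales coefficients: 3 * -1 = -3.
Then add the g coefficient: -3 + 7
= 4

4


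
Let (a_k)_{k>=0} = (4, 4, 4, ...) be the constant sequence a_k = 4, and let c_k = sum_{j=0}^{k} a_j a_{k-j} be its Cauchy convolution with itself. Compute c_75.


Since a_j = 4 for all j >= 0, the convolution sum becomes
c_k = sum_{j=0}^{k} 4 * 4 = 16 * (k + 1).
Equivalently, the generating function of (a_k) is 4/(1 - x) and its square is 16/(1 - x)^2 = sum_{k>=0} 16(k + 1) x^k.
For k = 75: 16 * 76 = 1216.

1216


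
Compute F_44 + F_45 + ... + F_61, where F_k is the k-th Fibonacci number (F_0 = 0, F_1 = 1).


Use the identity sum_{k=0}^{N} F_k = F_{N+2} - 1 (which follows from F_{k+2} - F_{k+1} = F_k). Then
sum_{k=44}^{61} F_k = (F_{63} - 1) - (F_{45} - 1) = F_{63} - F_{45}.
Computing: F_{63} = 6557470319842, F_{45} = 1134903170, so
Sum = 6557470319842 - 1134903170 = 6556335416672.

6556335416672


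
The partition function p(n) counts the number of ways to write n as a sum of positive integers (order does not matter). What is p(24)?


Using the generating function prod_{k>=1} 1/(1-x^k), we compute p(24).
By dynamic programming over parts 1 through 24:
p(24) = 1575

1575


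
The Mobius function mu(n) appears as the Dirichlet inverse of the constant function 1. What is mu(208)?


208 has a squared prime factor, so mu(208) = 0.
Factorization reveals a repeated prime.

0


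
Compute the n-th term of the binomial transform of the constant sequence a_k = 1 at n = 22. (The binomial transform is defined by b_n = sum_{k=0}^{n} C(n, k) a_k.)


With a_k = 1 for all k, b_n = sum_{k=0}^{n} C(n, k) = 2^n by the binomial theorem.
For n = 22: 2^22 = 4194304.

4194304


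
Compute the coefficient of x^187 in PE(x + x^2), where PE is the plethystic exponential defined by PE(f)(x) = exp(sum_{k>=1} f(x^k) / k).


With f(x) = x + x^2, the exponent is sum_{k>=1} (x^k + x^(2k)) / k = -ln(1 - x) - ln(1 - x^2). Exponentiating:
PE(x + x^2) = 1 / ((1 - x)(1 - x^2)).
This is the generating function for partitions of n into parts of size 1 or 2. The number of 2's can be any j in 0..93, and the rest are 1's, so
[x^187] = floor(187/2) + 1 = 94.

94


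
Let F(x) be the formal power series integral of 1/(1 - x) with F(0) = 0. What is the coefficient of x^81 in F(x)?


1/(1 - x) = sum_{k>=0} x^k. Integrating termwise and using F(0) = 0 gives
F(x) = sum_{k>=0} x^(k+1) / (k+1) = sum_{m>=1} x^m / m = -ln(1 - x).
So the coefficient of x^81 is 1/81 = 1/81.

1/81


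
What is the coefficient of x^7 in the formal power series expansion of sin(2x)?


The Maclaurin series is sin(t) = sum_{k>=0} (-1)^k t^(2k+1) / (2k+1)!, so substituting t = 2x, only odd powers of x are nonzero, with coefficient of x^(2k+1) equal to (-1)^k 2^(2k+1) / (2k+1)!.
Write 7 = 2*3 + 1, giving the coefficient (-1)^3 * 2^7 / 7! = -128/5040 = -8/315.

-8/315


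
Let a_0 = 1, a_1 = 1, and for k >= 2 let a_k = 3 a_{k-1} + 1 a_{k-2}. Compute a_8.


Iterating the recurrence forward:
a_0 = 1
a_1 = 1
a_2 = 3*1 + 1*1 = 4
a_3 = 3*4 + 1*1 = 13
a_4 = 3*13 + 1*4 = 43
a_5 = 3*43 + 1*13 = 142
a_6 = 3*142 + 1*43 = 469
a_7 = 3*469 + 1*142 = 1549
a_8 = 3*1549 + 1*469 = 5116
So a_8 = 5116.

5116


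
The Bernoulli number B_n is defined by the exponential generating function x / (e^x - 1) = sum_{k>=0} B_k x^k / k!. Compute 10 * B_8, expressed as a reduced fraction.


Bernoulli numbers can also be computed recursively via B_0 = 1 and sum_{j=0}^{m} C(m+1, j) B_j = 0 for m >= 1. Odd-index Bernoulli numbers vanish for k >= 3.
Computing B_8 = -1/30, so 10 * B_8 = 10 * -1/30 = -1/3.

-1/3


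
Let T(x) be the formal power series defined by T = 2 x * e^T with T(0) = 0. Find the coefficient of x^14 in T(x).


Apply the Lagrange inversion formula: if T = 2 x * phi(T) with phi(t) = e^t, then
[x^n] T = 2^n * (1/n) [t^(n-1)] phi(t)^n = 2^n * (1/n) [t^(n-1)] e^(n t) = 2^n * (1/n) * n^(n-1) / (n-1)! = 2^n * n^(n-1) / n!.
When c = 1 this is the Cayley count of rooted labeled trees on n vertices, divided by n!.
For n = 14: 2^14 * 14^13 / 14! = 16384 * 793714773254144/87178291200 = 129586085429248/868725.

129586085429248/868725


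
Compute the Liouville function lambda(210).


The Liouville function is lambda(k) = (-1)^Omega(k), where Omega(k) counts the prime factors of k with multiplicity.
Factoring: 210 = 2 * 3 * 5 * 7, so Omega(210) = 4.
lambda(210) = (-1)^4 = 1.

1


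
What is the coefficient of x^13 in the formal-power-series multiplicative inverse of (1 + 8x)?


The inverse is 1/(1 + 8x). Apply the geometric identity 1/(1 - y) = sum_{k>=0} y^k with y = -8x:
1/(1 + 8x) = sum_{k>=0} (-8)^k x^k.
So the coefficient of x^13 is (-8)^13 = -549755813888.

-549755813888


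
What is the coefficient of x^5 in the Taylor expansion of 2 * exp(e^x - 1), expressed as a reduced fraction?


exp(e^x - 1) = sum_{k>=0} Bell_k x^k / k!, where Bell_k is the k-th Bell number.
So the coefficient of x^5 is 2 * Bell_5 / 5!.
Computing: Bell_5 = 52 and 5! = 120, giving
2 * 52/120 = 13/15.

13/15


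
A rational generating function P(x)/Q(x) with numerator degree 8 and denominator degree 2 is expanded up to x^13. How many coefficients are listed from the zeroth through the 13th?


Expanding up to x^13 gives the coefficients for x^0, x^1, ..., x^13.
That is 13 + 1 = 14 coefficients in total.

14


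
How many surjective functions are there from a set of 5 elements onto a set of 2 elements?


By inclusion-exclusion on which target elements are missed, the number of surjections from an n-set onto a k-set is
surj(n, k) = sum_{j=0}^{k} (-1)^j C(k, j) (k - j)^n.
Equivalently surj(n, k) = k! * S(n, k), where S(n, k) is the Stirling number of the second kind.
For n = 5, k = 2:
S(5, 2) = 15, so
surj = 2! * 15 = 2 * 15 = 30.

30


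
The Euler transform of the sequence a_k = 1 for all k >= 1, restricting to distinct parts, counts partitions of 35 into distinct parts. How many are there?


Partitions of 35 into distinct parts can be computed via generating function.
Product (1+x)(1+x^2)(1+x^3)...
The coefficient of x^35 = 585

585


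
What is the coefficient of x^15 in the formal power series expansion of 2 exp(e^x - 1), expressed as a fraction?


exp(e^x - 1) is the exponential generating function for the Bell numbers Bell_k: exp(e^x - 1) = sum_{k>=0} Bell_k x^k / k!.
So the coefficient of x^15 in 2 exp(e^x - 1) is 2 Bell_15 / 15!.
Computing: Bell_15 = 1382958545 and 15! = 1307674368000, giving
2 * 1382958545/1307674368000 = 276591709/130767436800.

276591709/130767436800


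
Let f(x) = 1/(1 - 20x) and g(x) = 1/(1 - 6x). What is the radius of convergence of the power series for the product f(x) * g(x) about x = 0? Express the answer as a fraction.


The radius of 1/(1 - 20x) is 1/20 (nearest singularity at x = 1/20), and the radius of 1/(1 - 6x) is 1/6.
The product f(x)*g(x) = 1/((1 - 20x)(1 - 6x)) has singularities at both 1/20 and 1/6, so its radius of convergence is the distance to the nearest one:
min(1/20, 1/6) = 1/20.

1/20


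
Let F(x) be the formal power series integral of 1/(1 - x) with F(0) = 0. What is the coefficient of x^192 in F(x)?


1/(1 - x) = sum_{k>=0} x^k. Integrating termwise and using F(0) = 0 gives
F(x) = sum_{k>=0} x^(k+1) / (k+1) = sum_{m>=1} x^m / m = -ln(1 - x).
So the coefficient of x^192 is 1/192 = 1/192.

1/192


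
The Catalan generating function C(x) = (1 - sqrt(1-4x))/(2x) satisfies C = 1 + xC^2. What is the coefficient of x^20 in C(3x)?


Substituting x -> 3x scales the n-th coefficient by 3^n, so [x^20] C(3x) = 3^20 * C_20.
C_20 = C(2*20, 20)/(21) = 137846528820/21 = 6564120420.
So 3^20 * 6564120420 = 3486784401 * 6564120420 = 22887672686741568420.

22887672686741568420


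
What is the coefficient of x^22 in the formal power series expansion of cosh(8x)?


The Maclaurin series is cosh(t) = sum_{m>=0} t^(2m) / (2m)!, so substituting t = 8x, only even powers of x are nonzero, with coefficient of x^(2m) equal to 8^(2m) / (2m)!.
For x^22 the coefficient is 8^22/22! = 73786976294838206464/1124000727777607680000 = 140737488355328/2143861251406875.

140737488355328/2143861251406875


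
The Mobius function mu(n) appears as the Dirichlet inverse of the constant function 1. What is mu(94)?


94 = 2 * 47 (all distinct primes).
mu(94) = (-1)^2 = 1

1


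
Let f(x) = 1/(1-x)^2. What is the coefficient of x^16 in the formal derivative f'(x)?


Differentiate: d/dx [ 1/(1-x)^r ] = r / (1-x)^(r+1).
Here r = 2, so f'(x) = 2 / (1-x)^3.
The expansion of 1/(1-x)^(r+1) has coefficient of x^n equal to C(n+r, r).
So the coefficient of x^16 in f'(x) is
2 * C(18, 2) = 2 * 153 = 306

306


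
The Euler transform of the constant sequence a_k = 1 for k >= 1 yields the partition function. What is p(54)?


The Euler transform converts the sequence a_k = 1 into the number of integer partitions.
Using the recurrence or dynamic programming:
p(54) = 386155

386155


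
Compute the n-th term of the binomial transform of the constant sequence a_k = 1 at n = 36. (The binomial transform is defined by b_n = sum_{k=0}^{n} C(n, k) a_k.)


With a_k = 1 for all k, b_n = sum_{k=0}^{n} C(n, k) = 2^n by the binomial theorem.
For n = 36: 2^36 = 68719476736.

68719476736


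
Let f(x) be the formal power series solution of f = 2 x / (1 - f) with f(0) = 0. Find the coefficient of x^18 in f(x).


Apply Lagrange inversion: f = 2 x * phi(f) with phi(t) = 1/(1 - t), so
[x^n] f = 2^n * (1/n) [t^(n-1)] phi(t)^n = 2^n * (1/n) [t^(n-1)] (1 - t)^(-n) = 2^n * (1/n) C(2n - 2, n - 1) = 2^n * C_{n-1}.
For n = 18: C_17 = C(34, 17) / 18 = 2333606220/18 = 129644790.
With the 2^18 = 262144 factor, the coefficient is 262144 * 129644790 = 33985603829760.

33985603829760


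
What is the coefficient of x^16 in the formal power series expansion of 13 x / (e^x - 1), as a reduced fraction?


The exponential generating function for Bernoulli numbers is
x / (e^x - 1) = sum_{k>=0} B_k x^k / k!.
So the coefficient of x^16 in 13 x / (e^x - 1) is 13 B_16 / 16!.
Computing: B_16 = -3617/510, 16! = 20922789888000, giving
13 * -3617/510 / 20922789888000 = -3617/820817141760000.

-3617/820817141760000


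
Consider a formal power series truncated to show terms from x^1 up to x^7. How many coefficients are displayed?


From x^1 to x^7 inclusive, the count is 7 - 1 + 1 = 7.

7


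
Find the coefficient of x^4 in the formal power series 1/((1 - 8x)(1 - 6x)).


By partial fractions or Cauchy convolution:
The coefficient equals sum_{k=0}^{4} 8^k * 6^(4-k).
= 12496

12496


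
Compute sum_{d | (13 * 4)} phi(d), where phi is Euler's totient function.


First, 13 * 4 = 52. One classical identity is sum_{d | n} phi(d) = n (each k in [1, n] has a unique gcd with n, and among the k's with gcd(k, n) = n/d there are phi(d) of them). So the sum equals 52. We also verify directly:
Divisors of 52: 1, 2, 4, 13, 26, 52.
phi values: 1, 1, 2, 12, 12, 24.
Sum = 52.

52


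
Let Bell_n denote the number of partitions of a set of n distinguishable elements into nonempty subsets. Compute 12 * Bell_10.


Bell_10 can be computed from the Bell triangle or from Dobinski's identity Bell_n = (1/e) * sum_{k>=0} k^n / k!.
Computing Bell_10 = 115975.
Then 12 * 115975 = 1391700.

1391700


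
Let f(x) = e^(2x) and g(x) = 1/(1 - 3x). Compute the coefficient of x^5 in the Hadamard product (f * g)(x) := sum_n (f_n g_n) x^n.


Expanding: f_k = 2^k/k! (from e^(2x)) and g_k = 3^k (from 1/(1 - 3x)). So the Hadamard coefficient (f * g)_k = 2^k 3^k / k! = (6)^k / k!.
For k = 5: 6^5/5! = 7776/120 = 324/5.

324/5


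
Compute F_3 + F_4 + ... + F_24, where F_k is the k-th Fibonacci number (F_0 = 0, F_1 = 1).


Use the identity sum_{k=0}^{N} F_k = F_{N+2} - 1 (which follows from F_{k+2} - F_{k+1} = F_k). Then
sum_{k=3}^{24} F_k = (F_{26} - 1) - (F_{4} - 1) = F_{26} - F_{4}.
Computing: F_{26} = 121393, F_{4} = 3, so
Sum = 121393 - 3 = 121390.

121390


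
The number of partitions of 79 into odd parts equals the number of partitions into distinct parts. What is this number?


Computing partitions of 79 into odd parts (1, 3, 5, ...):
Using the generating function prod_{k>=0} 1/(1-x^(2k+1)),
the count is 70488

70488


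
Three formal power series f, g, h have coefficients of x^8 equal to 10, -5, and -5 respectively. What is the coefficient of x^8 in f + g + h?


Series addition is componentwise:
10 + -5 + -5
= 0

0


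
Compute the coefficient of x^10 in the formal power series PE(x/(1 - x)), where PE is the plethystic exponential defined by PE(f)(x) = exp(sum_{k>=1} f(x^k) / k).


For f(x) = x/(1 - x) we have
sum_{k>=1} f(x^k) / k = sum_{k>=1} (1/k) * x^k / (1 - x^k) = sum_{k, m >= 1} x^(k m) / k,
which after exponentiating simplifies to
PE(x/(1 - x)) = prod_{k>=1} 1 / (1 - x^k).
This is the generating function for the partition function p(n), so the coefficient of x^10 is p(10).
Computing p(10) by dynamic programming over parts 1, 2, ..., 10: p(10) = 42.

42


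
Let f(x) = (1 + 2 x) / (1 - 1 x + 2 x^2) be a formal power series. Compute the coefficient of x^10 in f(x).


Write f(x) = sum_{k>=0} a_k x^k. Multiplying both sides by 1 - 1 x + 2 x^2 gives
(1 - 1 x + 2 x^2) sum_{k>=0} a_k x^k = 1 + 2 x.
Matching coefficients:
 x^0: a_0 = 1
 x^1: a_1 - 1 a_0 = 2  =>  a_1 = 1*1 + 2 = 3
 x^k (k >= 2): a_k = 1 a_{k-1} - 2 a_{k-2}.
Iterating: a_2 = 1, a_3 = -5, a_4 = -7, a_5 = 3, a_6 = 17, a_7 = 11, a_8 = -23, a_9 = -45, a_10 = 1.
So the coefficient of x^10 is 1.

1


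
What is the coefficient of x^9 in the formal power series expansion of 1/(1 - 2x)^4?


The general identity 1/(1 - c x)^r = sum_{k>=0} c^k C(k + r - 1, r - 1) x^k follows by substituting y = c x into 1/(1 - y)^r = sum_{k>=0} C(k + r - 1, r - 1) y^k.
For c = 2, r = 4, k = 9:
2^9 * C(12, 3) = 512 * 220 = 112640.

112640


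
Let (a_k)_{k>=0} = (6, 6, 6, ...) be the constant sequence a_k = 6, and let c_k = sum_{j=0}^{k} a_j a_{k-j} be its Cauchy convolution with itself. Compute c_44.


Since a_j = 6 for all j >= 0, the convolution sum becomes
c_k = sum_{j=0}^{k} 6 * 6 = 36 * (k + 1).
Equivalently, the generating function of (a_k) is 6/(1 - x) and its square is 36/(1 - x)^2 = sum_{k>=0} 36(k + 1) x^k.
For k = 44: 36 * 45 = 1620.

1620


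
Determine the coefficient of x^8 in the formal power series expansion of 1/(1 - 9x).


The geometric series identity gives 1/(1 - c x) = sum_{k>=0} c^k x^k, so the coefficient of x^k is c^k.
Here c = 9 and k = 8.
Computing: 9^8 = 43046721

43046721


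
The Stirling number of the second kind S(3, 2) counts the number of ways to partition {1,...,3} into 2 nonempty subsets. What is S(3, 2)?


Using the explicit formula S(n,k) = (1/k!) sum_{j=0}^{k} (-1)^(k-j) C(k,j) j^n:
S(3, 2) = 3
Equivalently, S(n,k) is n! times the coefficient of x^n in the EGF (e^x - 1)^k / k!.

3


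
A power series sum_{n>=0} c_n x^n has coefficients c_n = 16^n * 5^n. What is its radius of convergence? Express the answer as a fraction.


By the root test (Cauchy-Hadamard), the radius is R = 1 / limsup_n |c_n|^(1/n).
Here |c_n|^(1/n) = (16^n * 5^n)^(1/n) = 16 * 5 = 80 for all n.
So R = 1/80 = 1/80.

1/80


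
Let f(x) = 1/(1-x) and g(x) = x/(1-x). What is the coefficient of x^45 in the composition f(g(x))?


First simplify the composition: f(g(x)) = 1/(1 - x/(1-x)) = (1-x)/((1-x) - x) = (1-x)/(1-2x).
Now extract the coefficient. Write (1-x)/(1-2x) = 1/(1-2x) - x/(1-2x).
The coefficient of x^n in 1/(1-2x) is 2^n, and in x/(1-2x) is 2^(n-1) (for n >= 1).
So the coefficient of x^45 is 2^45 - 2^44 = 35184372088832 - 17592186044416 = 17592186044416.

17592186044416


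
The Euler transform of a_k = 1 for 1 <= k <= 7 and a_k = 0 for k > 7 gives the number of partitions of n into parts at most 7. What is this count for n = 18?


Partitions of 18 into parts at most 7:
Using generating function (1-x)^(-1)(1-x^2)^(-1)...(1-x^7)^(-1),
the coefficient of x^18 = 248

248


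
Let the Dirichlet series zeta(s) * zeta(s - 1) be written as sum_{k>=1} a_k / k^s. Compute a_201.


Convolution gives a_k = sum_{d | k} d * 1 = sum_{d | k} d = sigma(k), the sum of positive divisors of k.
For k = 201, the divisors are 1, 3, 67, 201, so
sigma(201) = 1 + 3 + 67 + 201 = 272.

272


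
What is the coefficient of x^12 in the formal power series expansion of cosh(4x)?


The Maclaurin series is cosh(t) = sum_{m>=0} t^(2m) / (2m)!, so substituting t = 4x, only even powers of x are nonzero, with coefficient of x^(2m) equal to 4^(2m) / (2m)!.
For x^12 the coefficient is 4^12/12! = 16777216/479001600 = 16384/467775.

16384/467775


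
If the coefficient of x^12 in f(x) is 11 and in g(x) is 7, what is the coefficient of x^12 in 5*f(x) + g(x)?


Scalar multiplication scales coefficients: 5 * 11 = 55.
Then add the g coefficient: 55 + 7
= 62

62


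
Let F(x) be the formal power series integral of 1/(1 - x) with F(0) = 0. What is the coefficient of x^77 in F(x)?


1/(1 - x) = sum_{k>=0} x^k. Integrating termwise and using F(0) = 0 gives
F(x) = sum_{k>=0} x^(k+1) / (k+1) = sum_{m>=1} x^m / m = -ln(1 - x).
So the coefficient of x^77 is 1/77 = 1/77.

1/77


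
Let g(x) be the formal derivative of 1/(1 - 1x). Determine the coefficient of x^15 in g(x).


Differentiate termwise: d/dx sum_{k>=0} 1^k x^k = sum_{k>=1} k 1^k x^(k-1) = sum_{j>=0} (j+1) 1^(j+1) x^j.
Equivalently, d/dx [1/(1 - 1x)] = 1/(1 - 1x)^2.
For j = 15: 16 * 1^16 = 16 * 1 = 16.

16


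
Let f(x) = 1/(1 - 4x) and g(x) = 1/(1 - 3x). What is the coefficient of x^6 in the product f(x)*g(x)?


The coefficient of x^n in f*g is the Cauchy product: sum_{k=0}^{n} a^k * b^(n-k).
With a=4, b=3, n=6:
sum_{k=0}^{6} 4^k * 3^(6-k)
= 14197

14197


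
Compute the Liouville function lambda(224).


The Liouville function is lambda(k) = (-1)^Omega(k), where Omega(k) counts the prime factors of k with multiplicity.
Factoring: 224 = 2 * 2 * 2 * 2 * 2 * 7, so Omega(224) = 6.
lambda(224) = (-1)^6 = 1.

1


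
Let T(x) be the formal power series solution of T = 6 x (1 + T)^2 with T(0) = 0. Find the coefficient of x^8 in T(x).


Apply the Lagrange inversion formula: if T = 6 x * phi(T) with phi(t) = (1 + t)^2, then [x^n] T = 6^n * (1/n) [t^(n-1)] phi(t)^n = 6^n * (1/n) [t^(n-1)] (1 + t)^(2n) = 6^n * (1/n) C(2n, n-1).
Using the identity C(2n, n-1) = C(2n, n) * n / (n+1), the unscaled factor equals C(2n, n) / (n+1) = C_n, the n-th Catalan number.
For n = 8: C_8 = C(16, 8) / 9 = 12870/9 = 1430.
With the 6^8 = 1679616 factor, the coefficient is 1679616 * 1430 = 2401850880.

2401850880


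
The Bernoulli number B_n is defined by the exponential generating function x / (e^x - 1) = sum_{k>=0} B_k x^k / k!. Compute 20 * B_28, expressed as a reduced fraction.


Bernoulli numbers can also be computed recursively via B_0 = 1 and sum_{j=0}^{m} C(m+1, j) B_j = 0 for m >= 1. Odd-index Bernoulli numbers vanish for k >= 3.
Computing B_28 = -23749461029/870, so 20 * B_28 = 20 * -23749461029/870 = -47498922058/87.

-47498922058/87


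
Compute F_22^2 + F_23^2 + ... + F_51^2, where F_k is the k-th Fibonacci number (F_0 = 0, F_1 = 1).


There is a standard identity sum_{k=0}^{N} F_k^2 = F_N * F_{N+1} (proved inductively from the telescoping relation F_k^2 = F_k F_{k+1} - F_{k-1} F_k). Then
sum_{k=22}^{51} F_k^2 = F_51 F_52 - F_21 F_22.
Computing: F_51 = 20365011074, F_52 = 32951280099, F_21 = 10946, F_22 = 17711.
Sum = 20365011074 * 32951280099 - 10946 * 17711 = 671053184118416951720.

671053184118416951720


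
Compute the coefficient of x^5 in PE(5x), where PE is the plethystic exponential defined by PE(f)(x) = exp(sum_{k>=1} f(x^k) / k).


With f(x) = 5x, the exponent is sum_{k>=1} 5 x^k / k = 5 * (-ln(1 - x)). Exponentiating:
PE(5x) = exp(-5 ln(1 - x)) = 1/(1 - x)^5.
By the negative binomial expansion, [x^n] 1/(1 - x)^5 = C(n + 4, 4).
For n = 5: C(9, 4) = 126.

126


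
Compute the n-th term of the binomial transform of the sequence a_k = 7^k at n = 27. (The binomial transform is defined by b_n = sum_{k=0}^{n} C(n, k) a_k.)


With a_k = 7^k, b_n = sum_{k=0}^{n} C(n, k) 7^k = (1 + 7)^n by the binomial theorem.
For n = 27: (1 + 7)^27 = 8^27 = 2417851639229258349412352.

2417851639229258349412352


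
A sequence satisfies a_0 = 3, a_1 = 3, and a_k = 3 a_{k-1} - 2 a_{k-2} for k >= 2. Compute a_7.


The characteristic equation is t^2 - 3 t + 2 = 0, with roots r_1 = 2 and r_2 = 1 (so c_1 = r_1 + r_2, c_2 = -r_1 r_2 as required).
One can use the closed form a_n = A r_1^n + B r_2^n, but direct iteration is more reliable:
a_0 = 3, a_1 = 3, a_2 = 3, a_3 = 3, a_4 = 3, a_5 = 3, a_6 = 3, a_7 = 3.
So a_7 = 3.

3


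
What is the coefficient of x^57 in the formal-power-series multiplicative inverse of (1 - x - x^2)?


Let the inverse be f(x) = sum_{k>=0} a_k x^k. From f(x) * (1 - x - x^2) = 1 and matching coefficients:
 x^0: a_0 = 1.
 x^1: a_1 - a_0 = 0, so a_1 = 1.
 x^k (k >= 2): a_k - a_{k-1} - a_{k-2} = 0, i.e. a_k = a_{k-1} + a_{k-2}.
This is the Fibonacci-type recurrence shifted so that a_0 = a_1 = 1.
Iterating: a_0=1, a_1=1, a_2=2, a_3=3, a_4=5, a_5=8, a_6=13, a_7=21, a_8=34, a_9=55, ...
a_57 = 591286729879.

591286729879


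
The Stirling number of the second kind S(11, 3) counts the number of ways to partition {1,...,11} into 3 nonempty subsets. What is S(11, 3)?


Using the explicit formula S(n,k) = (1/k!) sum_{j=0}^{k} (-1)^(k-j) C(k,j) j^n:
S(11, 3) = 28501
Equivalently, S(n,k) is n! times the coefficient of x^n in the EGF (e^x - 1)^k / k!.

28501


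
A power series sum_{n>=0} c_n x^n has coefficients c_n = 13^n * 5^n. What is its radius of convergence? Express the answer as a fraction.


By the root test (Cauchy-Hadamard), the radius is R = 1 / limsup_n |c_n|^(1/n).
Here |c_n|^(1/n) = (13^n * 5^n)^(1/n) = 13 * 5 = 65 for all n.
So R = 1/65 = 1/65.

1/65


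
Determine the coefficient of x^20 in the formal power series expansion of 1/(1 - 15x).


The geometric series identity gives 1/(1 - c x) = sum_{k>=0} c^k x^k, so the coefficient of x^k is c^k.
Here c = 15 and k = 20.
Computing: 15^20 = 332525673007965087890625

332525673007965087890625


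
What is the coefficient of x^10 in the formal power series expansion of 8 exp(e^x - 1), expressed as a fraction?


exp(e^x - 1) is the exponential generating function for the Bell numbers Bell_k: exp(e^x - 1) = sum_{k>=0} Bell_k x^k / k!.
So the coefficient of x^10 in 8 exp(e^x - 1) is 8 Bell_10 / 10!.
Computing: Bell_10 = 115975 and 10! = 3628800, giving
8 * 115975/3628800 = 4639/18144.

4639/18144


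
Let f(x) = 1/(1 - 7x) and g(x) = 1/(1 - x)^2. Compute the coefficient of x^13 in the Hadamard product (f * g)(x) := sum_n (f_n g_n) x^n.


f has coefficients f_k = 7^k. For g = 1/(1 - x)^2 the coefficient is g_k = C(k + 1, 1) = k + 1. The Hadamard coefficient is (f * g)_k = 7^k * (k + 1).
For k = 13: 7^13 * 14 = 96889010407 * 14 = 1356446145698.

1356446145698


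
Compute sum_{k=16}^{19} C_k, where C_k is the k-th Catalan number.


C_16 through C_19: 35357670, 129644790, 477638700, 1767263190
Sum = 35357670 + 129644790 + 477638700 + 1767263190
= 2409904350

2409904350


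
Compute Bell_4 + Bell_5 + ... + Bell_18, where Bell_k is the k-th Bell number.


Recall Bell_k counts set partitions of a k-set (with Bell_0 = 1 by convention).
Bell_4 through Bell_18: 15, 52, 203, 877, 4140, 21147, 115975, 678570, 4213597, 27644437, 190899322, 1382958545, 10480142147, 82864869804, 682076806159
Sum = 15 + 52 + 203 + 877 + 4140 + 21147 + 115975 + 678570 + 4213597 + 27644437 + 190899322 + 1382958545 + 10480142147 + 82864869804 + 682076806159 = 777028354990.

777028354990


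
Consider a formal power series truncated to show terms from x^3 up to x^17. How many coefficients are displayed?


From x^3 to x^17 inclusive, the count is 17 - 3 + 1 = 15.

15


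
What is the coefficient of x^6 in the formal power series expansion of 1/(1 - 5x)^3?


The general identity 1/(1 - c x)^r = sum_{k>=0} c^k C(k + r - 1, r - 1) x^k follows by substituting y = c x into 1/(1 - y)^r = sum_{k>=0} C(k + r - 1, r - 1) y^k.
For c = 5, r = 3, k = 6:
5^6 * C(8, 2) = 15625 * 28 = 437500.

437500


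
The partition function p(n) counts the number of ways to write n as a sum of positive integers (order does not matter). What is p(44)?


Using the generating function prod_{k>=1} 1/(1-x^k), we compute p(44).
By dynamic programming over parts 1 through 44:
p(44) = 75175

75175


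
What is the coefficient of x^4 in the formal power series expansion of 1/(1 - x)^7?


The expansion 1/(1 - x)^r = sum_{k>=0} C(k + r - 1, r - 1) x^k follows from the multiset / negative-binomial theorem (or from repeated differentiation of the geometric series).
For r = 7 and k = 4:
C(10, 6) = 3628800 / (720 * 24) = 210.

210


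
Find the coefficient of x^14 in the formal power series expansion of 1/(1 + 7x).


Write 1/(1 + c x) = 1/(1 - (-c) x) and apply the geometric-series identity
1/(1 - y) = sum_{k>=0} y^k to get 1/(1 + c x) = sum_{k>=0} (-c)^k x^k.
So the coefficient of x^k is (-c)^k = (-1)^k * c^k.
Here c = 7 and k = 14:
(-7)^14 = 1 * 678223072849 = 678223072849

678223072849


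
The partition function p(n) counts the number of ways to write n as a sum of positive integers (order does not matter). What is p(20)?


Using the generating function prod_{k>=1} 1/(1-x^k), we compute p(20).
By dynamic programming over parts 1 through 20:
p(20) = 627

627


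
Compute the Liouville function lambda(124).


The Liouville function is lambda(k) = (-1)^Omega(k), where Omega(k) counts the prime factors of k with multiplicity.
Factoring: 124 = 2 * 2 * 31, so Omega(124) = 3.
lambda(124) = (-1)^3 = -1.

-1


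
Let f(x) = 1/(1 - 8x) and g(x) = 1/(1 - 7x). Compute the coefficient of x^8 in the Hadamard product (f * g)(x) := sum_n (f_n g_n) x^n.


f has coefficients f_k = 8^k and g has coefficients g_k = 7^k, so the Hadamard product has coefficient (f*g)_k = 8^k * 7^k = 56^k.
For k = 8: 56^8 = 96717311574016.

96717311574016


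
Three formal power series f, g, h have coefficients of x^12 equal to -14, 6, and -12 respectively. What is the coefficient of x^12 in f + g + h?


Series addition is componentwise:
-14 + 6 + -12
= -20

-20


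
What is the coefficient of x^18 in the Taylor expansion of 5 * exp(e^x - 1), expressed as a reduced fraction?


exp(e^x - 1) = sum_{k>=0} Bell_k x^k / k!, where Bell_k is the k-th Bell number.
So the coefficient of x^18 is 5 * Bell_18 / 18!.
Computing: Bell_18 = 682076806159 and 18! = 6402373705728000, giving
5 * 682076806159/6402373705728000 = 97439543737/182924963020800.

97439543737/182924963020800


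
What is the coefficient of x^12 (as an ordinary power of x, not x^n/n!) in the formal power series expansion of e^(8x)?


The exponential series is e^y = sum_{k>=0} y^k / k!. Substituting y = 8x gives
e^(8x) = sum_{k>=0} 8^k x^k / k!.
So the coefficient of x^n is a^n/n! with a = 8, n = 12:
8^12 / 12! = 68719476736/479001600 = 67108864/467775

67108864/467775


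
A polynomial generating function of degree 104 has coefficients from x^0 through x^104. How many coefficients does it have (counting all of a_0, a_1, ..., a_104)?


A polynomial of degree 104 takes the form a_0 + a_1 x + ... + a_104 x^104.
The number of coefficients is 104 + 1 = 105.

105


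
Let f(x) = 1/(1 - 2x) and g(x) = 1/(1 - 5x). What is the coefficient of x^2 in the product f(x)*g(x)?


The coefficient of x^n in f*g is the Cauchy product: sum_{k=0}^{n} a^k * b^(n-k).
With a=2, b=5, n=2:
sum_{k=0}^{2} 2^k * 5^(2-k)
= 39

39


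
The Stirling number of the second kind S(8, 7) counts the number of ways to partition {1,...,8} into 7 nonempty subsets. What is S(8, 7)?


Using the explicit formula S(n,k) = (1/k!) sum_{j=0}^{k} (-1)^(k-j) C(k,j) j^n:
S(8, 7) = 28
Equivalently, S(n,k) is n! times the coefficient of x^n in the EGF (e^x - 1)^k / k!.

28


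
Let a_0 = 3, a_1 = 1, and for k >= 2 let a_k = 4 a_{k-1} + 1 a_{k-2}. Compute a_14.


Iterating the recurrence forward:
a_0 = 3
a_1 = 1
a_2 = 4*1 + 1*3 = 7
a_3 = 4*7 + 1*1 = 29
a_4 = 4*29 + 1*7 = 123
a_5 = 4*123 + 1*29 = 521
a_6 = 4*521 + 1*123 = 2207
a_7 = 4*2207 + 1*521 = 9349
a_8 = 4*9349 + 1*2207 = 39603
a_9 = 4*39603 + 1*9349 = 167761
a_10 = 4*167761 + 1*39603 = 710647
a_11 = 4*710647 + 1*167761 = 3010349
a_12 = 4*3010349 + 1*710647 = 12752043
a_13 = 4*12752043 + 1*3010349 = 54018521
a_14 = 4*54018521 + 1*12752043 = 228826127
So a_14 = 228826127.

228826127


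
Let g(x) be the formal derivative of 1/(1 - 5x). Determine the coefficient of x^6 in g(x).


Differentiate termwise: d/dx sum_{k>=0} 5^k x^k = sum_{k>=1} k 5^k x^(k-1) = sum_{j>=0} (j+1) 5^(j+1) x^j.
Equivalently, d/dx [1/(1 - 5x)] = 5/(1 - 5x)^2.
For j = 6: 7 * 5^7 = 7 * 78125 = 546875.

546875


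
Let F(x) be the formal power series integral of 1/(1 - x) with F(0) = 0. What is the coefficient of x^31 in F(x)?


1/(1 - x) = sum_{k>=0} x^k. Integrating termwise and using F(0) = 0 gives
F(x) = sum_{k>=0} x^(k+1) / (k+1) = sum_{m>=1} x^m / m = -ln(1 - x).
So the coefficient of x^31 is 1/31 = 1/31.

1/31


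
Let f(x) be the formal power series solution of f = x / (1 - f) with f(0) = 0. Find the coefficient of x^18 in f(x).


Apply Lagrange inversion: f = x * phi(f) with phi(t) = 1/(1 - t), so
[x^n] f = (1/n) [t^(n-1)] phi(t)^n = (1/n) [t^(n-1)] (1 - t)^(-n) = (1/n) C(2n - 2, n - 1) = C_{n-1}.
For n = 18: C_17 = C(34, 17) / 18 = 2333606220/18 = 129644790 = 129644790.

129644790


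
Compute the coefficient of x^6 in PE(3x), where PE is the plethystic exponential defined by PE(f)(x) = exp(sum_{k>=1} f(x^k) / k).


With f(x) = 3x, the exponent is sum_{k>=1} 3 x^k / k = 3 * (-ln(1 - x)). Exponentiating:
PE(3x) = exp(-3 ln(1 - x)) = 1/(1 - x)^3.
By the negative binomial expansion, [x^n] 1/(1 - x)^3 = C(n + 2, 2).
For n = 6: C(8, 2) = 28.

28


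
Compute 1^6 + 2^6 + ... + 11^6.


This power sum has a closed form given by Faulhaber's formula
sum_{k=1}^{m} k^p = (1 / (p + 1)) * sum_{j=0}^{p} C(p + 1, j) B_j m^(p + 1 - j),
but for small m direct computation is fastest:
1 + 64 + 729 + 4096 + 15625 + 46656 + 117649 + 262144 + 531441 + 1000000 + 1771561 = 3749966.

3749966


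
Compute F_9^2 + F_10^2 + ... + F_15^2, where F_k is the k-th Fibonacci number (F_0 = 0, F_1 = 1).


There is a standard identity sum_{k=0}^{N} F_k^2 = F_N * F_{N+1} (proved inductively from the telescoping relation F_k^2 = F_k F_{k+1} - F_{k-1} F_k). Then
sum_{k=9}^{15} F_k^2 = F_15 F_16 - F_8 F_9.
Computing: F_15 = 610, F_16 = 987, F_8 = 21, F_9 = 34.
Sum = 610 * 987 - 21 * 34 = 601356.

601356


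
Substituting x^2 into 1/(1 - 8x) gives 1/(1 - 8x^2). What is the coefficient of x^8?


The coefficient of x^(2m) in 1/(1 - 8x^2) is 8^m.
With n = 8 = 2*4, the coefficient is 8^4 = 4096.

4096


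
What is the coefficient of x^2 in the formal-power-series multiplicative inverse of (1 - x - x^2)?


Let the inverse be f(x) = sum_{k>=0} a_k x^k. From f(x) * (1 - x - x^2) = 1 and matching coefficients:
 x^0: a_0 = 1.
 x^1: a_1 - a_0 = 0, so a_1 = 1.
 x^k (k >= 2): a_k - a_{k-1} - a_{k-2} = 0, i.e. a_k = a_{k-1} + a_{k-2}.
This is the Fibonacci-type recurrence shifted so that a_0 = a_1 = 1.
Iterating: a_0=1, a_1=1, a_2=2
a_2 = 2.

2


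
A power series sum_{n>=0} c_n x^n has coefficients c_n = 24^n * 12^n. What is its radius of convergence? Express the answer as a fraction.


By the root test (Cauchy-Hadamard), the radius is R = 1 / limsup_n |c_n|^(1/n).
Here |c_n|^(1/n) = (24^n * 12^n)^(1/n) = 24 * 12 = 288 for all n.
So R = 1/288 = 1/288.

1/288


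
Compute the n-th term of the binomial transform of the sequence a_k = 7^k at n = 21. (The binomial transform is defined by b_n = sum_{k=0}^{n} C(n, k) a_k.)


With a_k = 7^k, b_n = sum_{k=0}^{n} C(n, k) 7^k = (1 + 7)^n by the binomial theorem.
For n = 21: (1 + 7)^21 = 8^21 = 9223372036854775808.

9223372036854775808


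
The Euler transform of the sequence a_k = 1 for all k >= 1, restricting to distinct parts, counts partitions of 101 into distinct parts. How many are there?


Partitions of 101 into distinct parts can be computed via generating function.
Product (1+x)(1+x^2)(1+x^3)...
The coefficient of x^101 = 483330

483330


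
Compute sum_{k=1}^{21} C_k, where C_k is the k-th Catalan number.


C_1 through C_21: 1, 2, 5, 14, 42, 132, 429, 1430, 4862, 16796, 58786, 208012, 742900, 2674440, 9694845, 35357670, 129644790, 477638700, 1767263190, 6564120420, 24466267020
Sum = 1 + 2 + 5 + 14 + 42 + 132 + 429 + 1430 + 4862 + 16796 + 58786 + 208012 + 742900 + 2674440 + 9694845 + 35357670 + 129644790 + 477638700 + 1767263190 + 6564120420 + 24466267020
= 33453694486

33453694486


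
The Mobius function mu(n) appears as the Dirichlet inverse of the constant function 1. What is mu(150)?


150 has a squared prime factor, so mu(150) = 0.
Factorization reveals a repeated prime.

0


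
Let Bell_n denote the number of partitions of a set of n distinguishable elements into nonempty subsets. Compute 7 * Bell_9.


Bell_9 can be computed from the Bell triangle or from Dobinski's identity Bell_n = (1/e) * sum_{k>=0} k^n / k!.
Computing Bell_9 = 21147.
Then 7 * 21147 = 148029.

148029


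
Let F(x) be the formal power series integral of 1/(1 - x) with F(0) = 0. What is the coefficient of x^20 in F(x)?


1/(1 - x) = sum_{k>=0} x^k. Integrating termwise and using F(0) = 0 gives
F(x) = sum_{k>=0} x^(k+1) / (k+1) = sum_{m>=1} x^m / m = -ln(1 - x).
So the coefficient of x^20 is 1/20 = 1/20.

1/20


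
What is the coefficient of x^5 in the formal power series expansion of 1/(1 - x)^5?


The expansion 1/(1 - x)^r = sum_{k>=0} C(k + r - 1, r - 1) x^k follows from the multiset / negative-binomial theorem (or from repeated differentiation of the geometric series).
For r = 5 and k = 5:
C(9, 4) = 362880 / (24 * 120) = 126.

126


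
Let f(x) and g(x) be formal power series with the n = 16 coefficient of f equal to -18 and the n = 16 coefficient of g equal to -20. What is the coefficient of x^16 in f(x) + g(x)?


Addition of formal power series is termwise.
The coefficient of x^16 in f + g = -18 + -20
= -38

-38


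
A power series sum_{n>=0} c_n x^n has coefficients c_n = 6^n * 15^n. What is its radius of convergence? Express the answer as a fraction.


By the root test (Cauchy-Hadamard), the radius is R = 1 / limsup_n |c_n|^(1/n).
Here |c_n|^(1/n) = (6^n * 15^n)^(1/n) = 6 * 15 = 90 for all n.
So R = 1/90 = 1/90.

1/90
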